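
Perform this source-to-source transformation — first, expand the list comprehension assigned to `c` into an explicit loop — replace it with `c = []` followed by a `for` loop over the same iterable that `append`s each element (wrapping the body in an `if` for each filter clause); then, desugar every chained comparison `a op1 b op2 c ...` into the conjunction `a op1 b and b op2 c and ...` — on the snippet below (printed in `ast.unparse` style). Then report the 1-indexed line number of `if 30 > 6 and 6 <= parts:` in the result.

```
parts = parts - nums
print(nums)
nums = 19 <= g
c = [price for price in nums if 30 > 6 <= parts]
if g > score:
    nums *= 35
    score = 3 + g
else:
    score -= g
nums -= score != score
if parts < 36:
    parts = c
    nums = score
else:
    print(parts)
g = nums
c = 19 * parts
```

6

Transformed code:
parts = parts - nums
print(nums)
nums = 19 <= g
c = []
for price in nums:
    if 30 > 6 and 6 <= parts:
        c.append(price)
if g > score:
    nums *= 35
    score = 3 + g
else:
    score -= g
nums -= score != score
if parts < 36:
    parts = c
    nums = score
else:
    print(parts)
g = nums
c = 19 * parts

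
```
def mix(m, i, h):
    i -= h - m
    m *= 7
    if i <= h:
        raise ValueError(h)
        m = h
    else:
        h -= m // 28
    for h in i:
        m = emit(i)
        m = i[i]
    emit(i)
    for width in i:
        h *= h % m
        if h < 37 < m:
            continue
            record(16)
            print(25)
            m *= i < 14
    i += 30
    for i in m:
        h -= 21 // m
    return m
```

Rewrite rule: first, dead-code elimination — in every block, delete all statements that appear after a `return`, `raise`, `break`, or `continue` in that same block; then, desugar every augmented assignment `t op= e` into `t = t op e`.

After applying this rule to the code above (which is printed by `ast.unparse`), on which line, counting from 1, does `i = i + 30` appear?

Transformed code:
def mix(m, i, h):
    i = i - (h - m)
    m = m * 7
    if i <= h:
        raise ValueError(h)
    else:
        h = h - m // 28
    for h in i:
        m = emit(i)
        m = i[i]
    emit(i)
    for width in i:
        h = h * (h % m)
        if h < 37 < m:
            continue
    i = i + 30
    for i in m:
        h = h - 21 // m
    return m

16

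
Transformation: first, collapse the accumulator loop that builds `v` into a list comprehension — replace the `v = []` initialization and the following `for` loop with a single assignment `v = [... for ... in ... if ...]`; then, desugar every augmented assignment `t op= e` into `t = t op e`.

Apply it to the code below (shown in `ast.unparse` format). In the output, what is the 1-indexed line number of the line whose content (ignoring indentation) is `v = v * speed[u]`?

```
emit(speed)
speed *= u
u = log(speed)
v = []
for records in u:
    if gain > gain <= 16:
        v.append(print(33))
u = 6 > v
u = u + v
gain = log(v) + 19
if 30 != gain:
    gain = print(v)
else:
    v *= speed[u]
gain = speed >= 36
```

11

Transformed code:
emit(speed)
speed = speed * u
u = log(speed)
v = [print(33) for records in u if gain > gain <= 16]
u = 6 > v
u = u + v
gain = log(v) + 19
if 30 != gain:
    gain = print(v)
else:
    v = v * speed[u]
gain = speed >= 36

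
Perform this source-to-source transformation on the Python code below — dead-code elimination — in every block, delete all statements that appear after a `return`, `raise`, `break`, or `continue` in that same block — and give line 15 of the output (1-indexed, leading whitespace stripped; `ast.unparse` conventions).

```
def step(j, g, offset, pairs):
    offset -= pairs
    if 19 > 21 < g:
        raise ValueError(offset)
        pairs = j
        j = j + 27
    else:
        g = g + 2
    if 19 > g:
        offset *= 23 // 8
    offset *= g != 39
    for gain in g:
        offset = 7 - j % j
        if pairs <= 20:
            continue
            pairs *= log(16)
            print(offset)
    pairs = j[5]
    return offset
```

return offset

Transformed code:
def step(j, g, offset, pairs):
    offset -= pairs
    if 19 > 21 < g:
        raise ValueError(offset)
    else:
        g = g + 2
    if 19 > g:
        offset *= 23 // 8
    offset *= g != 39
    for gain in g:
        offset = 7 - j % j
        if pairs <= 20:
            continue
    pairs = j[5]
    return offset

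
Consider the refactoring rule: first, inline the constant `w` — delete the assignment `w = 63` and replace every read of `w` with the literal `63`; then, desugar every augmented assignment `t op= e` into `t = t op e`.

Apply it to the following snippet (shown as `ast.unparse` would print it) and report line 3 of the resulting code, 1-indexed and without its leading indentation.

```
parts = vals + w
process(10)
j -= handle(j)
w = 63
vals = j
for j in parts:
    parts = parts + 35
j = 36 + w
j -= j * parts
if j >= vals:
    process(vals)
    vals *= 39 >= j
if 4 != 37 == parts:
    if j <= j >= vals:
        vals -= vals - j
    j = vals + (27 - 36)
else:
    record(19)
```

j = j - handle(j)

Transformed code:
parts = vals + 63
process(10)
j = j - handle(j)
vals = j
for j in parts:
    parts = parts + 35
j = 36 + 63
j = j - j * parts
if j >= vals:
    process(vals)
    vals = vals * (39 >= j)
if 4 != 37 == parts:
    if j <= j >= vals:
        vals = vals - (vals - j)
    j = vals + (27 - 36)
else:
    record(19)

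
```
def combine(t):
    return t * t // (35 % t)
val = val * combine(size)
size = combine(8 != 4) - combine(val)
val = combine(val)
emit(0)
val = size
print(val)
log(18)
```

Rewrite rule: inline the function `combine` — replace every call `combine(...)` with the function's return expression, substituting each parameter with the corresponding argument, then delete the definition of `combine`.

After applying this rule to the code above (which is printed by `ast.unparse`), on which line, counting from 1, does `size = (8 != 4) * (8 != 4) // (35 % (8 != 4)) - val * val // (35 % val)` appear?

Transformed code:
val = val * (size * size // (35 % size))
size = (8 != 4) * (8 != 4) // (35 % (8 != 4)) - val * val // (35 % val)
val = val * val // (35 % val)
emit(0)
val = size
print(val)
log(18)

2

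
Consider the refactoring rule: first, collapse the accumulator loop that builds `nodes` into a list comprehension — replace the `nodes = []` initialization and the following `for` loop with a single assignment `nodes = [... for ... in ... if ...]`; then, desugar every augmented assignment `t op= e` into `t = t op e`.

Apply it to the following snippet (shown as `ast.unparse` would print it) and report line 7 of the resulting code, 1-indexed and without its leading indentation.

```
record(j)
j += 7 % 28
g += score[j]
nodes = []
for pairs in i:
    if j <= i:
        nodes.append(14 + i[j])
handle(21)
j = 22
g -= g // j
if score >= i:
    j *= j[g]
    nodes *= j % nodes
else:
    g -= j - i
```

g = g - g // j

Transformed code:
record(j)
j = j + 7 % 28
g = g + score[j]
nodes = [14 + i[j] for pairs in i if j <= i]
handle(21)
j = 22
g = g - g // j
if score >= i:
    j = j * j[g]
    nodes = nodes * (j % nodes)
else:
    g = g - (j - i)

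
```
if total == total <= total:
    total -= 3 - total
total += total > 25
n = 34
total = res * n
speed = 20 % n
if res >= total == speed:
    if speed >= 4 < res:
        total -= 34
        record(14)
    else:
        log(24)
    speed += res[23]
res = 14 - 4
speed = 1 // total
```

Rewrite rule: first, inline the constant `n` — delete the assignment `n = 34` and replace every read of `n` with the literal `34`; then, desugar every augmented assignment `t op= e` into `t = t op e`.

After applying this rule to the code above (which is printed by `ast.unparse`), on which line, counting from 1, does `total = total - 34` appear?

8

Transformed code:
if total == total <= total:
    total = total - (3 - total)
total = total + (total > 25)
total = res * 34
speed = 20 % 34
if res >= total == speed:
    if speed >= 4 < res:
        total = total - 34
        record(14)
    else:
        log(24)
    speed = speed + res[23]
res = 14 - 4
speed = 1 // total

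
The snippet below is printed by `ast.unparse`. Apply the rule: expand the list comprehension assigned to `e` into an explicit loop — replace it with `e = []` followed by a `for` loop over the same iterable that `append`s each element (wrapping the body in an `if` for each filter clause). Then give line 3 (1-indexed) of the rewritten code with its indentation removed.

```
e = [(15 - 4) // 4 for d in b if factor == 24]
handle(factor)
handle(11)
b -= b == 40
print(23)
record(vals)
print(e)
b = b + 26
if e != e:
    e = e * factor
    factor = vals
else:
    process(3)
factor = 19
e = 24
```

Transformed code:
e = []
for d in b:
    if factor == 24:
        e.append((15 - 4) // 4)
handle(factor)
handle(11)
b -= b == 40
print(23)
record(vals)
print(e)
b = b + 26
if e != e:
    e = e * factor
    factor = vals
else:
    process(3)
factor = 19
e = 24

if factor == 24:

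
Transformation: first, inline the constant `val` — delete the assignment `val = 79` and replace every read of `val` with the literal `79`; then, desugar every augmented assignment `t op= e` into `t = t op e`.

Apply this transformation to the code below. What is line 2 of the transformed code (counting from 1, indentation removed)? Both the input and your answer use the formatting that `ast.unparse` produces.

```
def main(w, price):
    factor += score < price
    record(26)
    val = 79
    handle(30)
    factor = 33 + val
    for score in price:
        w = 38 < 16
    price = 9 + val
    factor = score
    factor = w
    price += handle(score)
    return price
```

Transformed code:
def main(w, price):
    factor = factor + (score < price)
    record(26)
    handle(30)
    factor = 33 + 79
    for score in price:
        w = 38 < 16
    price = 9 + 79
    factor = score
    factor = w
    price = price + handle(score)
    return price

factor = factor + (score < price)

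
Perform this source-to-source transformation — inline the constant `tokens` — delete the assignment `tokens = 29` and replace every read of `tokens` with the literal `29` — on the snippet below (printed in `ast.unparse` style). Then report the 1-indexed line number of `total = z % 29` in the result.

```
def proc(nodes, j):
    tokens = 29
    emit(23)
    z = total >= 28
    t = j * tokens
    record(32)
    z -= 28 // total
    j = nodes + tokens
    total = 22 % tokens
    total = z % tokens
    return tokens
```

9

Transformed code:
def proc(nodes, j):
    emit(23)
    z = total >= 28
    t = j * 29
    record(32)
    z -= 28 // total
    j = nodes + 29
    total = 22 % 29
    total = z % 29
    return 29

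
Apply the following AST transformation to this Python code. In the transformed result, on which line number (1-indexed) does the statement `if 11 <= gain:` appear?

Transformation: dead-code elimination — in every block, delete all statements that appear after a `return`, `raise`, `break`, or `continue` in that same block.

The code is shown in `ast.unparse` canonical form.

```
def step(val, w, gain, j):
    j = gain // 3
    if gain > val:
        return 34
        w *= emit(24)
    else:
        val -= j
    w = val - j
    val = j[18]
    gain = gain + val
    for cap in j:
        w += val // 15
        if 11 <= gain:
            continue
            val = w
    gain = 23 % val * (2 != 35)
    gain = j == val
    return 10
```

12

Transformed code:
def step(val, w, gain, j):
    j = gain // 3
    if gain > val:
        return 34
    else:
        val -= j
    w = val - j
    val = j[18]
    gain = gain + val
    for cap in j:
        w += val // 15
        if 11 <= gain:
            continue
    gain = 23 % val * (2 != 35)
    gain = j == val
    return 10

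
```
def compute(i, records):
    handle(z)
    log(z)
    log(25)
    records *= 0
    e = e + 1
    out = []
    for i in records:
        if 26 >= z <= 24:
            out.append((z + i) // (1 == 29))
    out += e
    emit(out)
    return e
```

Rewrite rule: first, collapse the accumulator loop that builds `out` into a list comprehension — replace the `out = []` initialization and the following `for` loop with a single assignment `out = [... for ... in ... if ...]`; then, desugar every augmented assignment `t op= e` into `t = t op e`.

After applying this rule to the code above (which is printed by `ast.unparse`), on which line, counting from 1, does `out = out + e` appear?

8

Transformed code:
def compute(i, records):
    handle(z)
    log(z)
    log(25)
    records = records * 0
    e = e + 1
    out = [(z + i) // (1 == 29) for i in records if 26 >= z <= 24]
    out = out + e
    emit(out)
    return e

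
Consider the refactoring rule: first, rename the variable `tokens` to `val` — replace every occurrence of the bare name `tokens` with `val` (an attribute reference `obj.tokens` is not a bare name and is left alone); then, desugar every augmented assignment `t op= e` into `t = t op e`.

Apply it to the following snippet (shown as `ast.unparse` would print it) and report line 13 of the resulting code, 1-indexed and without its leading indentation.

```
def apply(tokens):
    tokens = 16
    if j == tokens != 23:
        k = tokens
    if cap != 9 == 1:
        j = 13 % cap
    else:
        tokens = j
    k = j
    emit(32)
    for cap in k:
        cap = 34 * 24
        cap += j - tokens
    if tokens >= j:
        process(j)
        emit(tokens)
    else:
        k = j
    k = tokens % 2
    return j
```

cap = cap + (j - val)

Transformed code:
def apply(val):
    val = 16
    if j == val != 23:
        k = val
    if cap != 9 == 1:
        j = 13 % cap
    else:
        val = j
    k = j
    emit(32)
    for cap in k:
        cap = 34 * 24
        cap = cap + (j - val)
    if val >= j:
        process(j)
        emit(val)
    else:
        k = j
    k = val % 2
    return j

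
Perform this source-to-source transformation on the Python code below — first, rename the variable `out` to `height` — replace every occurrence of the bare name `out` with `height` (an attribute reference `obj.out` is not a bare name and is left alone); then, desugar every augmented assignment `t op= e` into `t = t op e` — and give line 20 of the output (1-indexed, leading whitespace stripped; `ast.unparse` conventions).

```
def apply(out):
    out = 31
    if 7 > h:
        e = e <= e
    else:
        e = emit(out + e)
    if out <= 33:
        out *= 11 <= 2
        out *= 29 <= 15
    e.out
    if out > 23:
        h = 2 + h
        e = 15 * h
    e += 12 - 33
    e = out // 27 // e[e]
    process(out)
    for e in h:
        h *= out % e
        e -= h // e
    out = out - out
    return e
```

height = height - height

Transformed code:
def apply(height):
    height = 31
    if 7 > h:
        e = e <= e
    else:
        e = emit(height + e)
    if height <= 33:
        height = height * (11 <= 2)
        height = height * (29 <= 15)
    e.out
    if height > 23:
        h = 2 + h
        e = 15 * h
    e = e + (12 - 33)
    e = height // 27 // e[e]
    process(height)
    for e in h:
        h = h * (height % e)
        e = e - h // e
    height = height - height
    return e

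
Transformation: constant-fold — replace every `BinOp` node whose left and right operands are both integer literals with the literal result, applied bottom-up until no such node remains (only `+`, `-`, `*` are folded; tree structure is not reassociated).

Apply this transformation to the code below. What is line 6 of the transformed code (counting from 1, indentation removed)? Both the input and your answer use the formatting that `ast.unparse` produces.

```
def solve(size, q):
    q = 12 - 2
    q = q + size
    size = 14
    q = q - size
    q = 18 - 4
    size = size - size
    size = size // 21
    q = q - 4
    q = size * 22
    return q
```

Transformed code:
def solve(size, q):
    q = 10
    q = q + size
    size = 14
    q = q - size
    q = 14
    size = size - size
    size = size // 21
    q = q - 4
    q = size * 22
    return q

q = 14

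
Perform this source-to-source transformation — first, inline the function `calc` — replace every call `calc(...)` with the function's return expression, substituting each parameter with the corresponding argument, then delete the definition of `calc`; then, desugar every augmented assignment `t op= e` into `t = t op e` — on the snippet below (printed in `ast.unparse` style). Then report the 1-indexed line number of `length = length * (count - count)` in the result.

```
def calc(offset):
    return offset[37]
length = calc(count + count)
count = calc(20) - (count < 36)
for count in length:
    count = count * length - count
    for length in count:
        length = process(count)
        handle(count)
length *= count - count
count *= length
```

Transformed code:
length = (count + count)[37]
count = 20[37] - (count < 36)
for count in length:
    count = count * length - count
    for length in count:
        length = process(count)
        handle(count)
length = length * (count - count)
count = count * length

8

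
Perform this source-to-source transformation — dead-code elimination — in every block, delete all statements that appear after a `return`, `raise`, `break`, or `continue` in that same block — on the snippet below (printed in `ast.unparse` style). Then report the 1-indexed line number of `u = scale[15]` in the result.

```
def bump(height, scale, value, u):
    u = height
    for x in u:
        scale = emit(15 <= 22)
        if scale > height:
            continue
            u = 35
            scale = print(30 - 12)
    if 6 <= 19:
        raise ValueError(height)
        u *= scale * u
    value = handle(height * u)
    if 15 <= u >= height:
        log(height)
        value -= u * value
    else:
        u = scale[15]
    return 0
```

Transformed code:
def bump(height, scale, value, u):
    u = height
    for x in u:
        scale = emit(15 <= 22)
        if scale > height:
            continue
    if 6 <= 19:
        raise ValueError(height)
    value = handle(height * u)
    if 15 <= u >= height:
        log(height)
        value -= u * value
    else:
        u = scale[15]
    return 0

14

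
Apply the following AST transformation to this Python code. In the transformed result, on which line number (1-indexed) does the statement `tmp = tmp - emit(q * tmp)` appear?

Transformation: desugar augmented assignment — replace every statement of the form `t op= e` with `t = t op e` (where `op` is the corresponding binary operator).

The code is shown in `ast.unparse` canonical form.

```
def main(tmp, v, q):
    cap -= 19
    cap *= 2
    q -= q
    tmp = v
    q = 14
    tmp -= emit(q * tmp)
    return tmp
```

Transformed code:
def main(tmp, v, q):
    cap = cap - 19
    cap = cap * 2
    q = q - q
    tmp = v
    q = 14
    tmp = tmp - emit(q * tmp)
    return tmp

7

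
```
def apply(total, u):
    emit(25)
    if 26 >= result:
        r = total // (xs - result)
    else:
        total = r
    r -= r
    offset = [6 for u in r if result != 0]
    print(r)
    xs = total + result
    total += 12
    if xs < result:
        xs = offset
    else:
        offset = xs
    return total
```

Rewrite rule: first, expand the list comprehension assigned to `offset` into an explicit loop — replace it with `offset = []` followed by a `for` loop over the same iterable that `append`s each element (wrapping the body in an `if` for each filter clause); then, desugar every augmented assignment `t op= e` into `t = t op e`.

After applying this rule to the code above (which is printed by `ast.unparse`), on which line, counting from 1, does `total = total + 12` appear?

14

Transformed code:
def apply(total, u):
    emit(25)
    if 26 >= result:
        r = total // (xs - result)
    else:
        total = r
    r = r - r
    offset = []
    for u in r:
        if result != 0:
            offset.append(6)
    print(r)
    xs = total + result
    total = total + 12
    if xs < result:
        xs = offset
    else:
        offset = xs
    return total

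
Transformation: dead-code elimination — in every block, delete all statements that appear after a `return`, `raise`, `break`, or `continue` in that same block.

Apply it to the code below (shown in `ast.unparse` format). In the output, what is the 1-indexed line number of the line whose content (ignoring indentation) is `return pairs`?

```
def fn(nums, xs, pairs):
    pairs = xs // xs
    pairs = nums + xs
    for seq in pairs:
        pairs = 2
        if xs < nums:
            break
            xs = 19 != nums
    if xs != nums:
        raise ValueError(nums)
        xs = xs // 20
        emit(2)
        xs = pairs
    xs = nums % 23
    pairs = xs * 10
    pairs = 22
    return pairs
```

13

Transformed code:
def fn(nums, xs, pairs):
    pairs = xs // xs
    pairs = nums + xs
    for seq in pairs:
        pairs = 2
        if xs < nums:
            break
    if xs != nums:
        raise ValueError(nums)
    xs = nums % 23
    pairs = xs * 10
    pairs = 22
    return pairs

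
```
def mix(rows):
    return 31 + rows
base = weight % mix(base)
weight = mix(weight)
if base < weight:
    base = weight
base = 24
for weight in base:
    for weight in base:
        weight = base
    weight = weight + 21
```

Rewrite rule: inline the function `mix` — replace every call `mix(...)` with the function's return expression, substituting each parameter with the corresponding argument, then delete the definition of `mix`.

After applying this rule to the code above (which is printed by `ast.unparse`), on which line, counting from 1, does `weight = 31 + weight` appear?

2

Transformed code:
base = weight % (31 + base)
weight = 31 + weight
if base < weight:
    base = weight
base = 24
for weight in base:
    for weight in base:
        weight = base
    weight = weight + 21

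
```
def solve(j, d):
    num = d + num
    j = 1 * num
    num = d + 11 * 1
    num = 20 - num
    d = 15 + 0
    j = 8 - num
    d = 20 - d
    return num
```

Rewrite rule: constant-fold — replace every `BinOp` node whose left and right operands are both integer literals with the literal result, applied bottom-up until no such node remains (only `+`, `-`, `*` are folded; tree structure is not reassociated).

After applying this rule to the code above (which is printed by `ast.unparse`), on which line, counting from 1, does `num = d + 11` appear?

Transformed code:
def solve(j, d):
    num = d + num
    j = 1 * num
    num = d + 11
    num = 20 - num
    d = 15
    j = 8 - num
    d = 20 - d
    return num

4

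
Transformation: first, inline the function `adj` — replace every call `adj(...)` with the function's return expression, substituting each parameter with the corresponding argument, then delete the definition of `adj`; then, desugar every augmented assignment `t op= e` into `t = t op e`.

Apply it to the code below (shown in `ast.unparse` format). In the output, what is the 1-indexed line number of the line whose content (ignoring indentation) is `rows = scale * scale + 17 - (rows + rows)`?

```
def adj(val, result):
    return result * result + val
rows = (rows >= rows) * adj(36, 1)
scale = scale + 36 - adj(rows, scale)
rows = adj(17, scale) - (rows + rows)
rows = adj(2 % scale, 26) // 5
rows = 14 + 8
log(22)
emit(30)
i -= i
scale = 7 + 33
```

Transformed code:
rows = (rows >= rows) * (1 * 1 + 36)
scale = scale + 36 - (scale * scale + rows)
rows = scale * scale + 17 - (rows + rows)
rows = (26 * 26 + 2 % scale) // 5
rows = 14 + 8
log(22)
emit(30)
i = i - i
scale = 7 + 33

3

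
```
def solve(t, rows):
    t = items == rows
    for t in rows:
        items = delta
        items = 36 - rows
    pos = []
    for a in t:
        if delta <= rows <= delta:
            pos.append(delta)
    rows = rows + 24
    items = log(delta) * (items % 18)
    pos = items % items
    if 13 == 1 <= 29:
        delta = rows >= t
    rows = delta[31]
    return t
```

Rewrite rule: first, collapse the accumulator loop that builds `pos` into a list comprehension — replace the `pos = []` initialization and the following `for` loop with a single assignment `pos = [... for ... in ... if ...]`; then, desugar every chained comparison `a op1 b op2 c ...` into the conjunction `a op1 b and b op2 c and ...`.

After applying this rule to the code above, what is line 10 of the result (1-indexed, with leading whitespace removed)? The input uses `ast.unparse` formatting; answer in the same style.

Transformed code:
def solve(t, rows):
    t = items == rows
    for t in rows:
        items = delta
        items = 36 - rows
    pos = [delta for a in t if delta <= rows and rows <= delta]
    rows = rows + 24
    items = log(delta) * (items % 18)
    pos = items % items
    if 13 == 1 and 1 <= 29:
        delta = rows >= t
    rows = delta[31]
    return t

if 13 == 1 and 1 <= 29:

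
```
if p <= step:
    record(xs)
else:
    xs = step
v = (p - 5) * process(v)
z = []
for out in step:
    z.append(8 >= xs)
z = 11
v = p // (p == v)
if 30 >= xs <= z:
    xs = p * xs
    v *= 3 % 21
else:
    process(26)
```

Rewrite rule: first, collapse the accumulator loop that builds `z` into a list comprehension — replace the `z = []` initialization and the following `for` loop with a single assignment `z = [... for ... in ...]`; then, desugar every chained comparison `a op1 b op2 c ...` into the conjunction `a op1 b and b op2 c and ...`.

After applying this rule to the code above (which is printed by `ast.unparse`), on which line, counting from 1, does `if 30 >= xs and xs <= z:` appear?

9

Transformed code:
if p <= step:
    record(xs)
else:
    xs = step
v = (p - 5) * process(v)
z = [8 >= xs for out in step]
z = 11
v = p // (p == v)
if 30 >= xs and xs <= z:
    xs = p * xs
    v *= 3 % 21
else:
    process(26)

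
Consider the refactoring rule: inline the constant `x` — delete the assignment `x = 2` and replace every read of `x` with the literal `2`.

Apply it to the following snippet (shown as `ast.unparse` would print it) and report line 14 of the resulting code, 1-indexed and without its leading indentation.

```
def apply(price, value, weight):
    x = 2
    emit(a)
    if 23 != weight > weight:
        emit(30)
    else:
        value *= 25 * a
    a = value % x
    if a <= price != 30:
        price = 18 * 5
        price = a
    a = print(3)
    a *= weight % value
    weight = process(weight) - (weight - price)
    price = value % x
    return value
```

Transformed code:
def apply(price, value, weight):
    emit(a)
    if 23 != weight > weight:
        emit(30)
    else:
        value *= 25 * a
    a = value % 2
    if a <= price != 30:
        price = 18 * 5
        price = a
    a = print(3)
    a *= weight % value
    weight = process(weight) - (weight - price)
    price = value % 2
    return value

price = value % 2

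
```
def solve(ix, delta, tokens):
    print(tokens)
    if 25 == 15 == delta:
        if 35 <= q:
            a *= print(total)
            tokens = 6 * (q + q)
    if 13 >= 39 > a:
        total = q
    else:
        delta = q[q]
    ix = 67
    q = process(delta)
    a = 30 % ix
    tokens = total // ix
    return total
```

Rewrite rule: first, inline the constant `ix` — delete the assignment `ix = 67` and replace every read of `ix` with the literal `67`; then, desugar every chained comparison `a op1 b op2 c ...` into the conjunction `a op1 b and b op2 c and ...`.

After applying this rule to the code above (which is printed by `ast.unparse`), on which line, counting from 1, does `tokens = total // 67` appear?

13

Transformed code:
def solve(ix, delta, tokens):
    print(tokens)
    if 25 == 15 and 15 == delta:
        if 35 <= q:
            a *= print(total)
            tokens = 6 * (q + q)
    if 13 >= 39 and 39 > a:
        total = q
    else:
        delta = q[q]
    q = process(delta)
    a = 30 % 67
    tokens = total // 67
    return total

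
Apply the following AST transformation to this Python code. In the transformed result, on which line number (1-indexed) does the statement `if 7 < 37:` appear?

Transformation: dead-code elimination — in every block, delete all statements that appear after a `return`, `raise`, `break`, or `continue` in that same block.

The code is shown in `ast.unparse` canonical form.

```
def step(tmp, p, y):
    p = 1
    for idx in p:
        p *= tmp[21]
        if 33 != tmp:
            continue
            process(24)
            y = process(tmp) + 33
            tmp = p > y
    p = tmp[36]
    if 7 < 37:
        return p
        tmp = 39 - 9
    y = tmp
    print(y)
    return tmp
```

8

Transformed code:
def step(tmp, p, y):
    p = 1
    for idx in p:
        p *= tmp[21]
        if 33 != tmp:
            continue
    p = tmp[36]
    if 7 < 37:
        return p
    y = tmp
    print(y)
    return tmp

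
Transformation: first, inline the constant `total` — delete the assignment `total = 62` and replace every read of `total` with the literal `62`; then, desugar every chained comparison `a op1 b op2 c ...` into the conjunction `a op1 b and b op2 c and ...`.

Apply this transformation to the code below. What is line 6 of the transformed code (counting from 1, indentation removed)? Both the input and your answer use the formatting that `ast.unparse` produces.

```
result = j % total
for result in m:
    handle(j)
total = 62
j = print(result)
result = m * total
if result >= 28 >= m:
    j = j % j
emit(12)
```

if result >= 28 and 28 >= m:

Transformed code:
result = j % 62
for result in m:
    handle(j)
j = print(result)
result = m * 62
if result >= 28 and 28 >= m:
    j = j % j
emit(12)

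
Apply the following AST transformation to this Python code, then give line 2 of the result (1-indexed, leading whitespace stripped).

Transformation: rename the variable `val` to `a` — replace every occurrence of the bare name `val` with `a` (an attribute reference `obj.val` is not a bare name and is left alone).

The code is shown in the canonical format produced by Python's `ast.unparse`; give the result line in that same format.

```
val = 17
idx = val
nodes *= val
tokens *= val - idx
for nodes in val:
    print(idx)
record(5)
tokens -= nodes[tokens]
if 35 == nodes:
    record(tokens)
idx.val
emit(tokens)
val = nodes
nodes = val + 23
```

idx = a

Transformed code:
a = 17
idx = a
nodes *= a
tokens *= a - idx
for nodes in a:
    print(idx)
record(5)
tokens -= nodes[tokens]
if 35 == nodes:
    record(tokens)
idx.val
emit(tokens)
a = nodes
nodes = a + 23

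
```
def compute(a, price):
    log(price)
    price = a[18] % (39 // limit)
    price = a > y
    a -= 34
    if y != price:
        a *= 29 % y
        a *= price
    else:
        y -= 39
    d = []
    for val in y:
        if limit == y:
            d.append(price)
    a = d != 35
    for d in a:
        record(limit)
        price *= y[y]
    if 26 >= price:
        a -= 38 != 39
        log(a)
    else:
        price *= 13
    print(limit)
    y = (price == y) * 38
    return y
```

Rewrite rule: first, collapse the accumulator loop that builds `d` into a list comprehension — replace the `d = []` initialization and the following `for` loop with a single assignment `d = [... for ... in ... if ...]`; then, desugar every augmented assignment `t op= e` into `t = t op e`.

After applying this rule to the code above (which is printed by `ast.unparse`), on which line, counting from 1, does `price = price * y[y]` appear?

Transformed code:
def compute(a, price):
    log(price)
    price = a[18] % (39 // limit)
    price = a > y
    a = a - 34
    if y != price:
        a = a * (29 % y)
        a = a * price
    else:
        y = y - 39
    d = [price for val in y if limit == y]
    a = d != 35
    for d in a:
        record(limit)
        price = price * y[y]
    if 26 >= price:
        a = a - (38 != 39)
        log(a)
    else:
        price = price * 13
    print(limit)
    y = (price == y) * 38
    return y

15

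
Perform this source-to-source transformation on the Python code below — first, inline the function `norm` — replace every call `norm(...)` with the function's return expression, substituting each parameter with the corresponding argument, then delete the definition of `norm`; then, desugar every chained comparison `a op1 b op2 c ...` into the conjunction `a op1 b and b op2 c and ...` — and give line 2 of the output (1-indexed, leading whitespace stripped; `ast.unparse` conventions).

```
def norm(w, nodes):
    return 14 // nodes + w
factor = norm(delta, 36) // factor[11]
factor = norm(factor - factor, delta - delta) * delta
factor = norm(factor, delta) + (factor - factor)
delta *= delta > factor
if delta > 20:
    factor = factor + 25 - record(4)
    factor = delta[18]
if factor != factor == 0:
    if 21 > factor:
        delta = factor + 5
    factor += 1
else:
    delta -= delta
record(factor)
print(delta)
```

factor = (14 // (delta - delta) + (factor - factor)) * delta

Transformed code:
factor = (14 // 36 + delta) // factor[11]
factor = (14 // (delta - delta) + (factor - factor)) * delta
factor = 14 // delta + factor + (factor - factor)
delta *= delta > factor
if delta > 20:
    factor = factor + 25 - record(4)
    factor = delta[18]
if factor != factor and factor == 0:
    if 21 > factor:
        delta = factor + 5
    factor += 1
else:
    delta -= delta
record(factor)
print(delta)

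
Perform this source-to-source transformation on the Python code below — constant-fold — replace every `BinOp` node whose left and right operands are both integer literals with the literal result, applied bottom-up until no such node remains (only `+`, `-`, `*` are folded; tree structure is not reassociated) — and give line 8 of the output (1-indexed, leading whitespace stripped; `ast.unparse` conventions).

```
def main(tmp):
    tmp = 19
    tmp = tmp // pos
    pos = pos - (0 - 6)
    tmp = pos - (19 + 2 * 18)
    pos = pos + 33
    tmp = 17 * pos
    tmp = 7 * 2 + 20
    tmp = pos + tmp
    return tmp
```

tmp = 34

Transformed code:
def main(tmp):
    tmp = 19
    tmp = tmp // pos
    pos = pos - -6
    tmp = pos - 55
    pos = pos + 33
    tmp = 17 * pos
    tmp = 34
    tmp = pos + tmp
    return tmp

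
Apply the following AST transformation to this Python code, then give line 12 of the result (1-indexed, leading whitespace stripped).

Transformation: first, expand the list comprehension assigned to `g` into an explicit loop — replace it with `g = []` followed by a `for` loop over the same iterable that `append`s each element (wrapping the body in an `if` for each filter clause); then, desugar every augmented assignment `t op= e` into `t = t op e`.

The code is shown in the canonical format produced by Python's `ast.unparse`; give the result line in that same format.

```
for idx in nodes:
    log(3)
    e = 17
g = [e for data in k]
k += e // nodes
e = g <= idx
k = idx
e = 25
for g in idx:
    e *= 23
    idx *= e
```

e = e * 23

Transformed code:
for idx in nodes:
    log(3)
    e = 17
g = []
for data in k:
    g.append(e)
k = k + e // nodes
e = g <= idx
k = idx
e = 25
for g in idx:
    e = e * 23
    idx = idx * e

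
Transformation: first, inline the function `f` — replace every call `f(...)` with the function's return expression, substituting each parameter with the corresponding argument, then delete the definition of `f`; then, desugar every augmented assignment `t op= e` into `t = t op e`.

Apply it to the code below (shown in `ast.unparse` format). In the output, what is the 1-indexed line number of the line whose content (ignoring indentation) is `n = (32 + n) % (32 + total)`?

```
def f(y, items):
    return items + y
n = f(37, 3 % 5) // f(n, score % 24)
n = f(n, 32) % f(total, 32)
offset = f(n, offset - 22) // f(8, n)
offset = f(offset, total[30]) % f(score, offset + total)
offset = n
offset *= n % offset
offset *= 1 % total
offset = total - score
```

2

Transformed code:
n = (3 % 5 + 37) // (score % 24 + n)
n = (32 + n) % (32 + total)
offset = (offset - 22 + n) // (n + 8)
offset = (total[30] + offset) % (offset + total + score)
offset = n
offset = offset * (n % offset)
offset = offset * (1 % total)
offset = total - score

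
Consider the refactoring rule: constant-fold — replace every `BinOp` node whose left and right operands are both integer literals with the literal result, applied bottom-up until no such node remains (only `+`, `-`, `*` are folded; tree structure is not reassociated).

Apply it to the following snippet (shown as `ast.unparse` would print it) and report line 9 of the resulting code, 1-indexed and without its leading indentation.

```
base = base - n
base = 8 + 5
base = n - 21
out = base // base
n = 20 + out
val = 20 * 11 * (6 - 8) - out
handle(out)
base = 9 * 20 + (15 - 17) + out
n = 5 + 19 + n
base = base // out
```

n = 24 + n

Transformed code:
base = base - n
base = 13
base = n - 21
out = base // base
n = 20 + out
val = -440 - out
handle(out)
base = 178 + out
n = 24 + n
base = base // out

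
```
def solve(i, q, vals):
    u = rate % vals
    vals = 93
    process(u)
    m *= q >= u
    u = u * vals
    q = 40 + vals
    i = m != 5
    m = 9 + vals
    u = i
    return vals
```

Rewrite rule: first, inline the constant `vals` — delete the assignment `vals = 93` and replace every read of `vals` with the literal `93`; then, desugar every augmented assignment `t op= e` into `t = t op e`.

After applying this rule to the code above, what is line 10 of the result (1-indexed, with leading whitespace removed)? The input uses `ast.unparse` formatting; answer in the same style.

return 93

Transformed code:
def solve(i, q, vals):
    u = rate % 93
    process(u)
    m = m * (q >= u)
    u = u * 93
    q = 40 + 93
    i = m != 5
    m = 9 + 93
    u = i
    return 93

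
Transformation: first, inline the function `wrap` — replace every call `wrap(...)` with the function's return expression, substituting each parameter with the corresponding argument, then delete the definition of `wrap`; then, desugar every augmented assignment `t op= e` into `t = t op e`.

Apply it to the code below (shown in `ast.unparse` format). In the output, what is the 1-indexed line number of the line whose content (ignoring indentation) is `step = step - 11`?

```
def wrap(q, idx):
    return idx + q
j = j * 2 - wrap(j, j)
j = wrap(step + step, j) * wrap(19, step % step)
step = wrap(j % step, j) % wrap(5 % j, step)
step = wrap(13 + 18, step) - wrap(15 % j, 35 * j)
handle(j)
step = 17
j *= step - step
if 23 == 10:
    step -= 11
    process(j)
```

9

Transformed code:
j = j * 2 - (j + j)
j = (j + (step + step)) * (step % step + 19)
step = (j + j % step) % (step + 5 % j)
step = step + (13 + 18) - (35 * j + 15 % j)
handle(j)
step = 17
j = j * (step - step)
if 23 == 10:
    step = step - 11
    process(j)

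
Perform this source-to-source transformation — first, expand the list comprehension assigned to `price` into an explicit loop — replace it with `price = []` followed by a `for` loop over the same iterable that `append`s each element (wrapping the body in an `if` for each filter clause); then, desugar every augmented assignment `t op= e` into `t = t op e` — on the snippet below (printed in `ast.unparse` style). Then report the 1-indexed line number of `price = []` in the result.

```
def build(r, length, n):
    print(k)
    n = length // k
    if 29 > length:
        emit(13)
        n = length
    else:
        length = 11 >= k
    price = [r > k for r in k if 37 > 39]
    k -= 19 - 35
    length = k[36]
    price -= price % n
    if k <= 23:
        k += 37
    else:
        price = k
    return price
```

9

Transformed code:
def build(r, length, n):
    print(k)
    n = length // k
    if 29 > length:
        emit(13)
        n = length
    else:
        length = 11 >= k
    price = []
    for r in k:
        if 37 > 39:
            price.append(r > k)
    k = k - (19 - 35)
    length = k[36]
    price = price - price % n
    if k <= 23:
        k = k + 37
    else:
        price = k
    return price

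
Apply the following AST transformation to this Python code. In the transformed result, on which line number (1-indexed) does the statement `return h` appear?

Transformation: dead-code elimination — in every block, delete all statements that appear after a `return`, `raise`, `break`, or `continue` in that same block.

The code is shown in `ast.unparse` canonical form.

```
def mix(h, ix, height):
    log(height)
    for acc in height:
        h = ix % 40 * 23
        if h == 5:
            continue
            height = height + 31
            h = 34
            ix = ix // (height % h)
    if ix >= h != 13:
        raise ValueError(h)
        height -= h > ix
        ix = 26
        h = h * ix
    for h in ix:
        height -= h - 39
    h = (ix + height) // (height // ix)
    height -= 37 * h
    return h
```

Transformed code:
def mix(h, ix, height):
    log(height)
    for acc in height:
        h = ix % 40 * 23
        if h == 5:
            continue
    if ix >= h != 13:
        raise ValueError(h)
    for h in ix:
        height -= h - 39
    h = (ix + height) // (height // ix)
    height -= 37 * h
    return h

13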